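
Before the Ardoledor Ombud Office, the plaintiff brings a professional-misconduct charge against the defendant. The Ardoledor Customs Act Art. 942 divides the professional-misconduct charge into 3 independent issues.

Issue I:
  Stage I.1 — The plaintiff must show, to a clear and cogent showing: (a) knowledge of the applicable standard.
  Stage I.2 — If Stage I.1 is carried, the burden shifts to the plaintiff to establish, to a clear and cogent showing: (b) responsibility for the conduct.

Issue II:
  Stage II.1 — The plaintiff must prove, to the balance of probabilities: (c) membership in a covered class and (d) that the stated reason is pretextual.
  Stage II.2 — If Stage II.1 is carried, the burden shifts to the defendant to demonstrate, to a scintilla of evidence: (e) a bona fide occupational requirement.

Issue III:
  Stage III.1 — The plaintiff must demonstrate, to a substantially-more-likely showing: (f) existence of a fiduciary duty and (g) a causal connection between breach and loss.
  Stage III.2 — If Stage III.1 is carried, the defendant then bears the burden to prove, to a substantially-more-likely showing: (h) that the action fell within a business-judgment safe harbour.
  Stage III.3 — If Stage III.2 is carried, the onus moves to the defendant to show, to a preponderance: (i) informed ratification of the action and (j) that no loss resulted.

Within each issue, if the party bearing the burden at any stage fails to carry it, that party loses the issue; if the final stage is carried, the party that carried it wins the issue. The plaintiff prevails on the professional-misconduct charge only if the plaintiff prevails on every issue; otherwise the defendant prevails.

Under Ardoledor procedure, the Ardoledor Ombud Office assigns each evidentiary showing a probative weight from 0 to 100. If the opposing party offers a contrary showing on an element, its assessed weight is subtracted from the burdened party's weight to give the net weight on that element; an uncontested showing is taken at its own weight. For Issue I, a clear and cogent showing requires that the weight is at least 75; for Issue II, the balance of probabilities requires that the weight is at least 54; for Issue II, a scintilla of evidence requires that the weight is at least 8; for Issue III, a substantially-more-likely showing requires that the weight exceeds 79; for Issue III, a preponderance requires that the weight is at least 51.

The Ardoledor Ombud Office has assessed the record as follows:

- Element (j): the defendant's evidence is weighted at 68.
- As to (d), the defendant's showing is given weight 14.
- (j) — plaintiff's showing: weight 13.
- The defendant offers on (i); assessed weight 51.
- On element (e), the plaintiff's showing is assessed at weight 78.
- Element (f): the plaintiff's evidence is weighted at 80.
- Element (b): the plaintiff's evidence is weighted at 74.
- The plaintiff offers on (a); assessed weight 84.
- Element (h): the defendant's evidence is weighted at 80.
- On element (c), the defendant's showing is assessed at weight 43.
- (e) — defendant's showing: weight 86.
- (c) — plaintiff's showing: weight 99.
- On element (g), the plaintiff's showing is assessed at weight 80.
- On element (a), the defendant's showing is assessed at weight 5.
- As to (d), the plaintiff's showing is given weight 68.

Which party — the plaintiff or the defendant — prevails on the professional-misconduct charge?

defendant

— Issue I —
At Stage I.1 the plaintiff must meet a clear and cogent showing (weight is at least 75): on (a) the weight is 84 less the opposing 5 gives net 79, ≥ 75, so (a) meets the standard.
  Stage I.1 carried; the burden remains with the plaintiff.
At Stage I.2 the plaintiff must meet a clear and cogent showing (weight is at least 75): on (b) the weight is 74, which does not reach 75, so (b) does not meet the standard.
  The plaintiff does not carry Stage I.2.
The defendant prevails on this issue.
— Issue II —
Stage II.1 — burden on plaintiff; standard: the balance of probabilities (weight is at least 54).
    (c): 99 − 43 = 56 ≥ 54 [met]
    (d): 68 − 14 = 54 ≥ 54 [met]
  The plaintiff carries Stage II.1; the defendant now bears the burden.
Stage II.2 — burden on defendant; standard: a scintilla of evidence (weight is at least 8).
    (e): 86 − 78 = 8 ≥ 8 [met]
  The defendant carries the last stage.
With every stage satisfied, the defendant prevails on this issue.
— Issue III —
Stage III.1 — burden on plaintiff; standard: a substantially-more-likely showing (weight exceeds 79).
    (f): 80 > 79 [met]
    (g): 80 > 79 [met]
  Stage III.1 carried; the burden shifts to the defendant.
Stage III.2 — burden on defendant; standard: a substantially-more-likely showing (weight exceeds 79).
    (h): 80 > 79 [met]
  Stage III.2 carried; the burden remains with the defendant.
Stage III.3 — burden on defendant; standard: a preponderance (weight is at least 51).
    (i): 51 ≥ 51 [met]
    (j): 68 − 13 = 55 ≥ 51 [met]
  The defendant carries the last stage.
Every stage carried; the defendant prevails on this issue.
Per-issue: Issue I → defendant; Issue II → defendant; Issue III → defendant. The plaintiff must prevail on every issue; overall, the defendant prevails.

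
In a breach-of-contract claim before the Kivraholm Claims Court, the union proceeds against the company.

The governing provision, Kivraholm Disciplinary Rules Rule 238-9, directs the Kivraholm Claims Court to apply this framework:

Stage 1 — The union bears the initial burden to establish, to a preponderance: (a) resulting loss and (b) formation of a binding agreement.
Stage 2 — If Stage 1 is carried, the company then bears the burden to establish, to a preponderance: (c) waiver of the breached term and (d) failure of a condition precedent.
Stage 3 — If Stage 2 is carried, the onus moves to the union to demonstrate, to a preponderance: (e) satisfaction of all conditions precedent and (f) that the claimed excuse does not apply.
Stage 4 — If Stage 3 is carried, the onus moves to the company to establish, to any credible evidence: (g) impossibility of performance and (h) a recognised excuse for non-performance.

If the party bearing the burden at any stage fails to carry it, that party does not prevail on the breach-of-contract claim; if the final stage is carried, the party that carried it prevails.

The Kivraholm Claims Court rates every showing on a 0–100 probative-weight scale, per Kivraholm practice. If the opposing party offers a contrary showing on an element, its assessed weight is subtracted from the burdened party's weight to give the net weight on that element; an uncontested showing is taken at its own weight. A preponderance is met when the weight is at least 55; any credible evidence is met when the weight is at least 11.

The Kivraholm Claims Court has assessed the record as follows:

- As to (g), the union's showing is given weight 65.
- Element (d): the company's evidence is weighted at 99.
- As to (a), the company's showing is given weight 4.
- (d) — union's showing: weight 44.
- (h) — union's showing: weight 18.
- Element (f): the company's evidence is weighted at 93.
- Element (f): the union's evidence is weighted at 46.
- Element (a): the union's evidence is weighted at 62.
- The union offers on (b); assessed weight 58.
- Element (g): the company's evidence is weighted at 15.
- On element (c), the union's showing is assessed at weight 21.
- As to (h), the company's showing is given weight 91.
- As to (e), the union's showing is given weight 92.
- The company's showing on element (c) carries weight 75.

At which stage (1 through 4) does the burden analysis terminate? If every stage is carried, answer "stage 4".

At Stage 1 the union must meet a preponderance (weight is at least 55): on (a) the weight is 62 less the opposing 4 gives net 58, which does reach 55, so (a) meets the standard; on (b) the weight is 58, ≥ 55, so (b) meets the standard.
  Stage 1 is satisfied; the onus moves to the company.
At Stage 2 the company must meet a preponderance (weight is at least 55): on (c) the weight is 75 less the opposing 21 gives net 54, which does not reach 55, so (c) does not meet the standard; on (d) the weight is 99 less the opposing 44 gives net 55, which does reach 55, so (d) meets the standard.
  Stage 2 not carried; the company fails its burden.
The analysis ends at Stage 2; the union prevails.

stage 2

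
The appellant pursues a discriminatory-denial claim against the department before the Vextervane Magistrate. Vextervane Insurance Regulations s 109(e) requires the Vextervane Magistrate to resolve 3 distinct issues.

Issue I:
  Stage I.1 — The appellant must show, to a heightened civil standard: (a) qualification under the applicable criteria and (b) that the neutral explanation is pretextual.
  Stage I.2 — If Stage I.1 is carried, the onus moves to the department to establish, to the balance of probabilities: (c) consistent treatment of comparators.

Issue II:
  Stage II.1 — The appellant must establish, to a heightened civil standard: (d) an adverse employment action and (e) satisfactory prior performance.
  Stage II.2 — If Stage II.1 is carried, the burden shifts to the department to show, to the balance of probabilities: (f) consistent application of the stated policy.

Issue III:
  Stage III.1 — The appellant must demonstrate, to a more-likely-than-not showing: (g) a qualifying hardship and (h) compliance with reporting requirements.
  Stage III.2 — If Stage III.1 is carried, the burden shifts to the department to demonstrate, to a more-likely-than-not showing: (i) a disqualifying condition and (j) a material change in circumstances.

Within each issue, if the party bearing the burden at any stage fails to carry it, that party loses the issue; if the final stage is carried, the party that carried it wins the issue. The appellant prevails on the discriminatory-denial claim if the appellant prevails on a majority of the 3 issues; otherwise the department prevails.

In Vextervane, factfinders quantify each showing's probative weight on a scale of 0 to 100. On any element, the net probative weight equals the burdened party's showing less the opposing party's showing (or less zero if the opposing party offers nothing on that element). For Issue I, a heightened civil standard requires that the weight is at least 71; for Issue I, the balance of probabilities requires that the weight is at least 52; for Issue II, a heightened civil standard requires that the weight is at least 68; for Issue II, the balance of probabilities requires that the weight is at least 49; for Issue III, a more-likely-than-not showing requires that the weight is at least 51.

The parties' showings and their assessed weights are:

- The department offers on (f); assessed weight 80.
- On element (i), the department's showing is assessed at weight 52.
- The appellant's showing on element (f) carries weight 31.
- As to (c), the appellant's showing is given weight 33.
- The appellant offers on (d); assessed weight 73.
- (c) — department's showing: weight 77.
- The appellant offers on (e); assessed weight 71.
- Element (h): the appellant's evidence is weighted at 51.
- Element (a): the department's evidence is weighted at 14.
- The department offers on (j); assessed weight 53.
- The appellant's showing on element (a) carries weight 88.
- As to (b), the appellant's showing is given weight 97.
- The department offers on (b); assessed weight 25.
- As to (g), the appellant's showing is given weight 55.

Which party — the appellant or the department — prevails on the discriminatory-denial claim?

department

— Issue I —
Stage I.1 (appellant, a heightened civil standard, weight is at least 71): (a) net 88−14=74 ≥ 71 — meets; (b) net 97−25=72 ≥ 71 — meets.
  Stage I.1 is satisfied; the onus moves to the department.
Stage I.2 (department, the balance of probabilities, weight is at least 52): (c) net 77−33=44 < 52 — fails.
  Not every element is met, so the department fails to carry Stage I.2.
The appellant prevails on this issue.
— Issue II —
At Stage II.1 the appellant must meet a heightened civil standard (weight is at least 68): on (d) the weight is 73, ≥ 68, so (d) meets the standard; on (e) the weight is 71, ≥ 68, so (e) meets the standard.
  The appellant carries Stage II.1; the department now bears the burden.
At Stage II.2 the department must meet the balance of probabilities (weight is at least 49): on (f) the weight is 80 less the opposing 31 gives net 49, which does reach 49, so (f) meets the standard.
  Stage II.2 carried; the final stage is satisfied.
With every stage satisfied, the department prevails on this issue.
— Issue III —
At Stage III.1 the appellant must meet a more-likely-than-not showing (weight is at least 51): on (g) the weight is 55, ≥ 51, so (g) meets the standard; on (h) the weight is 51, which does reach 51, so (h) meets the standard.
  Stage III.1 is satisfied; the onus moves to the department.
At Stage III.2 the department must meet a more-likely-than-not showing (weight is at least 51): on (i) the weight is 52, which does reach 51, so (i) meets the standard; on (j) the weight is 53, ≥ 51, so (j) meets the standard.
  The department carries the last stage.
All stages carried — the department prevails on this issue.
Per-issue: Issue I → appellant; Issue II → department; Issue III → department. The appellant must prevail on a majority of issues; overall, the department prevails.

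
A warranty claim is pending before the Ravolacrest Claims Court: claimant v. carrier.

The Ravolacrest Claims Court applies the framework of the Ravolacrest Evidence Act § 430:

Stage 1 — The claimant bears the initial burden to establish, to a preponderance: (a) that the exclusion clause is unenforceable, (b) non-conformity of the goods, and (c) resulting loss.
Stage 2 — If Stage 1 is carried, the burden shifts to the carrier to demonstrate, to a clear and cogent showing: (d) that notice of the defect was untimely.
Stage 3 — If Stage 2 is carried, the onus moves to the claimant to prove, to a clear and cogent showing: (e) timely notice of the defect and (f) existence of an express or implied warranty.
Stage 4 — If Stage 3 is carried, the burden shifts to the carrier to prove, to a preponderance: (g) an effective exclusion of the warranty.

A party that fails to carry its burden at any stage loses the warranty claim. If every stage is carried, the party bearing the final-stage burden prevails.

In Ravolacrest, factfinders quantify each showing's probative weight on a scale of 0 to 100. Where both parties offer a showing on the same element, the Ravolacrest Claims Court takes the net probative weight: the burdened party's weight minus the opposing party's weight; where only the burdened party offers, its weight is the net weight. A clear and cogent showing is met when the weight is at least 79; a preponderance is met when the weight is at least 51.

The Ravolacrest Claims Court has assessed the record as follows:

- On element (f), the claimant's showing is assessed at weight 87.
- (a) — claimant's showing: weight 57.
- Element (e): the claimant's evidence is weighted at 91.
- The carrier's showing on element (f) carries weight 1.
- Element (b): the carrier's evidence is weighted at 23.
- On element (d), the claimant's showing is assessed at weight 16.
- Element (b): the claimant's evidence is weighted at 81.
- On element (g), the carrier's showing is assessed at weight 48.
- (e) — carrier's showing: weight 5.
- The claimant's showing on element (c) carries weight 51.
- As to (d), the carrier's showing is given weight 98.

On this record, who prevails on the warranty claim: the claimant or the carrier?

claimant

Stage 1 (claimant, a preponderance, weight is at least 51): (a) 57 ≥ 51 — meets; (b) net 81−23=58 ≥ 51 — meets; (c) 51 ≥ 51 — meets.
  Stage 1 carried; the burden shifts to the carrier.
Stage 2 (carrier, a clear and cogent showing, weight is at least 79): (d) net 98−16=82 ≥ 79 — meets.
  Stage 2 carried; the burden shifts to the claimant.
Stage 3 (claimant, a clear and cogent showing, weight is at least 79): (e) net 91−5=86 ≥ 79 — meets; (f) net 87−1=86 ≥ 79 — meets.
  Stage 3 carried; the burden shifts to the carrier.
Stage 4 (carrier, a preponderance, weight is at least 51): (g) 48 < 51 — fails.
  Not every element is met, so the carrier fails to carry Stage 4.
The claimant prevails.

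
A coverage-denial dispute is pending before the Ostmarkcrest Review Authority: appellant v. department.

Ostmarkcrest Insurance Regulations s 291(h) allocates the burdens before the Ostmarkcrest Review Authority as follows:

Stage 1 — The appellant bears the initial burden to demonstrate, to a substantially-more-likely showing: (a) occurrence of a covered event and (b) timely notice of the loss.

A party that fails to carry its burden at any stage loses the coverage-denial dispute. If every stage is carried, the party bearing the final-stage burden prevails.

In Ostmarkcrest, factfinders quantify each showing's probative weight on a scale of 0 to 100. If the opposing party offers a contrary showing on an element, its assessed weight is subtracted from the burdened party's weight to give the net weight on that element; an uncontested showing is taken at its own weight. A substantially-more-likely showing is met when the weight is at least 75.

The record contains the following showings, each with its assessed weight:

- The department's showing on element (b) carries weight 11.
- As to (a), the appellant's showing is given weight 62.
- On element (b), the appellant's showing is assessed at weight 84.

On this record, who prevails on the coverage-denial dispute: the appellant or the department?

department

Stage 1 (appellant, a substantially-more-likely showing, weight is at least 75): (a) 62 < 75 — fails; (b) net 84−11=73 < 75 — fails.
  The appellant does not carry Stage 1.
So the department prevails.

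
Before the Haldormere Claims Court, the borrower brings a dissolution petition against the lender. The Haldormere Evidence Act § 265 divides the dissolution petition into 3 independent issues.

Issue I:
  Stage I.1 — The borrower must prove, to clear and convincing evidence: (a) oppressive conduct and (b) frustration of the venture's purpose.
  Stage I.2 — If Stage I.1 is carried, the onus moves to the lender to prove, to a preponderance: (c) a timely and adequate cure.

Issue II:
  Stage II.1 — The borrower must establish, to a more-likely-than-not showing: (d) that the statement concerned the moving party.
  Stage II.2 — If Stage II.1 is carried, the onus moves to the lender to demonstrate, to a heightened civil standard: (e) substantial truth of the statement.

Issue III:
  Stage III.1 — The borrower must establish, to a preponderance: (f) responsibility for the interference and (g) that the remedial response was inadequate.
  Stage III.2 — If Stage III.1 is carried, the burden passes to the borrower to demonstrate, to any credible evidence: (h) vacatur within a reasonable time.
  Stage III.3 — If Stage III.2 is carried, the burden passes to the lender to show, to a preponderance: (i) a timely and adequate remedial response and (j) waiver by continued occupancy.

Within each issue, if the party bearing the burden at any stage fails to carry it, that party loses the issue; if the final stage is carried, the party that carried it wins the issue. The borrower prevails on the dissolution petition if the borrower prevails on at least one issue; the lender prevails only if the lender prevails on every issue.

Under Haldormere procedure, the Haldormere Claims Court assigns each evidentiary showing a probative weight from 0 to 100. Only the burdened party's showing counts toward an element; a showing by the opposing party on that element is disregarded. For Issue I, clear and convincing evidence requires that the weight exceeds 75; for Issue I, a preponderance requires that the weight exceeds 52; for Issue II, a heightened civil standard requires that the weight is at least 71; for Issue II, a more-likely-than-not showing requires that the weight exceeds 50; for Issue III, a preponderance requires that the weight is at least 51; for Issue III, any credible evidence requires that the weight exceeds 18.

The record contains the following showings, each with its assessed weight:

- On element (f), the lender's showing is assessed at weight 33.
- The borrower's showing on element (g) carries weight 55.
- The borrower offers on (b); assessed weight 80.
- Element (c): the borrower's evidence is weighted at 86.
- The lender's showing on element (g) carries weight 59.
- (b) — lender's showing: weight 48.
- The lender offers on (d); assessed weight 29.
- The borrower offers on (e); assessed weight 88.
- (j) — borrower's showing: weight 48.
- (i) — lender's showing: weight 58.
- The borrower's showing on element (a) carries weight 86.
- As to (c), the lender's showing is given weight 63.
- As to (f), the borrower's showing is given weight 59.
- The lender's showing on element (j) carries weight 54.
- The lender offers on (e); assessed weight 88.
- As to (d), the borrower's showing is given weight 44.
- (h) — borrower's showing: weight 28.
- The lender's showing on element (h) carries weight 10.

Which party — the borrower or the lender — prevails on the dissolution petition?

— Issue I —
Stage I.1 (borrower, clear and convincing evidence, weight exceeds 75): (a) 86 > 75 — meets; (b) 80 (lender's 48 disregarded) > 75 — meets.
  The borrower carries Stage I.1; the lender now bears the burden.
Stage I.2 (lender, a preponderance, weight exceeds 52): (c) 63 (borrower's 86 disregarded) > 52 — meets.
  The lender carries the last stage.
Every stage carried; the lender prevails on this issue.
— Issue II —
At Stage II.1 the borrower must meet a more-likely-than-not showing (weight exceeds 50): on (d) the weight is 44 (the lender's 29 is given no effect), ≤ 50, so (d) does not meet the standard.
  The borrower does not carry Stage II.1.
So the lender prevails on this issue.
— Issue III —
Stage III.1 — burden on borrower; standard: a preponderance (weight is at least 51).
    (f): 59 (lender's 33 disregarded) ≥ 51 [met]
    (g): 55 (lender's 59 disregarded) ≥ 51 [met]
  Stage III.1 carried; the burden remains with the borrower.
Stage III.2 — burden on borrower; standard: any credible evidence (weight exceeds 18).
    (h): 28 (lender's 10 disregarded) > 18 [met]
  All elements met. The burden passes to the lender.
Stage III.3 — burden on lender; standard: a preponderance (weight is at least 51).
    (i): 58 ≥ 51 [met]
    (j): 54 (borrower's 48 disregarded) ≥ 51 [met]
  All elements met at the final stage.
Every stage carried; the lender prevails on this issue.
Per-issue: Issue I → lender; Issue II → lender; Issue III → lender. The borrower must prevail on at least one issue; overall, the lender prevails.

lender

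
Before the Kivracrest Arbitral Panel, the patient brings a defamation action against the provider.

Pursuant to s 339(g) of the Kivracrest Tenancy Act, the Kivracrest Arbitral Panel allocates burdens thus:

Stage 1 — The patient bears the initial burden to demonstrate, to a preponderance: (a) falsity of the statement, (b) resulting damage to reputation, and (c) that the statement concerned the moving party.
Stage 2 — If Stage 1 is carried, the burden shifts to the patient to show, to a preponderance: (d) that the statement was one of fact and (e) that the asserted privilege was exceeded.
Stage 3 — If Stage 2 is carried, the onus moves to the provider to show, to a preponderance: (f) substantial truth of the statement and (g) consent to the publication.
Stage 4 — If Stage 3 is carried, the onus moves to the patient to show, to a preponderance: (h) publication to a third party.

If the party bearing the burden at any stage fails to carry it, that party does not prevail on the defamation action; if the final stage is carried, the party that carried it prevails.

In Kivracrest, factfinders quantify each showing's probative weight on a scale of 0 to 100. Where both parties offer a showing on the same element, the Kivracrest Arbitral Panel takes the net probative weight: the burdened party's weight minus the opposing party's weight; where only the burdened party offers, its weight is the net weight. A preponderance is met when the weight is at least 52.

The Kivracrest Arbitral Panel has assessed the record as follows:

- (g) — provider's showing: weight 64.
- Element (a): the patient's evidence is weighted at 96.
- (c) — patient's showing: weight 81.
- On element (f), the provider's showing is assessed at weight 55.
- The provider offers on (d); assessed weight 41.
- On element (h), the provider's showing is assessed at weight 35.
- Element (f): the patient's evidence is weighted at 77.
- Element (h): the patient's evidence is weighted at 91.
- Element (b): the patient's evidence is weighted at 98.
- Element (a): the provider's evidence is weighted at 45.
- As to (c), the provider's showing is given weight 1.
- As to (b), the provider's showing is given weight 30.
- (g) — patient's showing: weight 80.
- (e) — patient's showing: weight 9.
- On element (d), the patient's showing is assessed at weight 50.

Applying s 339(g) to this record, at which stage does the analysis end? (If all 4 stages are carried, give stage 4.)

Stage 1 — burden on patient; standard: a preponderance (weight is at least 52).
    (a): 96 − 45 = 51 < 52 [not met]
    (b): 98 − 30 = 68 ≥ 52 [met]
    (c): 81 − 1 = 80 ≥ 52 [met]
  The patient does not carry Stage 1.
The provider prevails.

stage 1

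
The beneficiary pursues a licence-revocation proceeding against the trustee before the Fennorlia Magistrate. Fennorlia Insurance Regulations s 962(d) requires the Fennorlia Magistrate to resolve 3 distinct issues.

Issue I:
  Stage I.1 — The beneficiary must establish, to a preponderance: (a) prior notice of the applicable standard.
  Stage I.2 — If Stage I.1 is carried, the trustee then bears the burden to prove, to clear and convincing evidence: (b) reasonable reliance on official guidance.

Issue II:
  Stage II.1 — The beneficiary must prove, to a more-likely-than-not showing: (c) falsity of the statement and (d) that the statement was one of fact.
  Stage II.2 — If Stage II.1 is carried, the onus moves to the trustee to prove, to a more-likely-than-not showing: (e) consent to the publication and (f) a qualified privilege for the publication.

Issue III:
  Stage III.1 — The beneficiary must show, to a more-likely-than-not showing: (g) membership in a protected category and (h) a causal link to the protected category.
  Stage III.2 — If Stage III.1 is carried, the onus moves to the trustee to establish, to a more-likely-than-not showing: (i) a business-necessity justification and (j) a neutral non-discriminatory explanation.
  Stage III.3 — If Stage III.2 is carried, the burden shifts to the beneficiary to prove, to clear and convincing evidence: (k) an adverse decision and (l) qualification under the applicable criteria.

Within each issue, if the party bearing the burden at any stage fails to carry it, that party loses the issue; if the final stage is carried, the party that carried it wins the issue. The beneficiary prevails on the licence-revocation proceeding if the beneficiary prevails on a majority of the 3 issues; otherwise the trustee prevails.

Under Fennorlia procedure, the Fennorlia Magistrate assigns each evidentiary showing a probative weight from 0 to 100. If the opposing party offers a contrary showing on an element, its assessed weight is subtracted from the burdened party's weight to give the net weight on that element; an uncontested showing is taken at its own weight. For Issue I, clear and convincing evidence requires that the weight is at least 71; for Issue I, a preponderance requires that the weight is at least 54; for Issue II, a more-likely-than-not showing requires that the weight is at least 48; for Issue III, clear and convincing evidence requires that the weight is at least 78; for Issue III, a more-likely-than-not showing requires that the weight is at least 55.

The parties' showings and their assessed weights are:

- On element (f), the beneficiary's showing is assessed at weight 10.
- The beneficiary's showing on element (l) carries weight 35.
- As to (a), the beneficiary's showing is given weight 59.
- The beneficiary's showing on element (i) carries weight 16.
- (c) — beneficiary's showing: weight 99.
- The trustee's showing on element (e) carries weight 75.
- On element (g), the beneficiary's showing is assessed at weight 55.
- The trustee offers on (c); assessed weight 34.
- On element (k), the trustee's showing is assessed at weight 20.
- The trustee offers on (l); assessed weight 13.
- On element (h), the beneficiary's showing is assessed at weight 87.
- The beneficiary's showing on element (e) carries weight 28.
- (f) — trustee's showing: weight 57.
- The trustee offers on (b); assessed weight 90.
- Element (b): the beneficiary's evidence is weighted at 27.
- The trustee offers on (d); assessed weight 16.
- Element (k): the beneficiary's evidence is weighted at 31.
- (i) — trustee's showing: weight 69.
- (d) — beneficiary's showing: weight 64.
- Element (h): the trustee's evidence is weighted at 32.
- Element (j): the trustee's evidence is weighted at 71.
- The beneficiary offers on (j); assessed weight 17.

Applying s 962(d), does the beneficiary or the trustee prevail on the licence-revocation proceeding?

— Issue I —
At Stage I.1 the beneficiary must meet a preponderance (weight is at least 54): on (a) the weight is 59, ≥ 54, so (a) meets the standard.
  Stage I.1 is satisfied; the onus moves to the trustee.
At Stage I.2 the trustee must meet clear and convincing evidence (weight is at least 71): on (b) the weight is 90 less the opposing 27 gives net 63, which does not reach 71, so (b) does not meet the standard.
  Not every element is met, so the trustee fails to carry Stage I.2.
So the beneficiary prevails on this issue.
— Issue II —
Stage II.1 (beneficiary, a more-likely-than-not showing, weight is at least 48): (c) net 99−34=65 ≥ 48 — meets; (d) net 64−16=48 ≥ 48 — meets.
  Stage II.1 carried; the burden shifts to the trustee.
Stage II.2 (trustee, a more-likely-than-not showing, weight is at least 48): (e) net 75−28=47 < 48 — fails; (f) net 57−10=47 < 48 — fails.
  The trustee does not carry Stage II.2.
So the beneficiary prevails on this issue.
— Issue III —
Stage III.1 — burden on beneficiary; standard: a more-likely-than-not showing (weight is at least 55).
    (g): 55 ≥ 55 [met]
    (h): 87 − 32 = 55 ≥ 55 [met]
  Stage III.1 is satisfied; the onus moves to the trustee.
Stage III.2 — burden on trustee; standard: a more-likely-than-not showing (weight is at least 55).
    (i): 69 − 16 = 53 < 55 [not met]
    (j): 71 − 17 = 54 < 55 [not met]
  Stage III.2 not carried; the trustee fails its burden.
The analysis ends at Stage III.2; the beneficiary prevails on this issue.
Per-issue: Issue I → beneficiary; Issue II → beneficiary; Issue III → beneficiary. The beneficiary must prevail on a majority of issues; overall, the beneficiary prevails.

beneficiary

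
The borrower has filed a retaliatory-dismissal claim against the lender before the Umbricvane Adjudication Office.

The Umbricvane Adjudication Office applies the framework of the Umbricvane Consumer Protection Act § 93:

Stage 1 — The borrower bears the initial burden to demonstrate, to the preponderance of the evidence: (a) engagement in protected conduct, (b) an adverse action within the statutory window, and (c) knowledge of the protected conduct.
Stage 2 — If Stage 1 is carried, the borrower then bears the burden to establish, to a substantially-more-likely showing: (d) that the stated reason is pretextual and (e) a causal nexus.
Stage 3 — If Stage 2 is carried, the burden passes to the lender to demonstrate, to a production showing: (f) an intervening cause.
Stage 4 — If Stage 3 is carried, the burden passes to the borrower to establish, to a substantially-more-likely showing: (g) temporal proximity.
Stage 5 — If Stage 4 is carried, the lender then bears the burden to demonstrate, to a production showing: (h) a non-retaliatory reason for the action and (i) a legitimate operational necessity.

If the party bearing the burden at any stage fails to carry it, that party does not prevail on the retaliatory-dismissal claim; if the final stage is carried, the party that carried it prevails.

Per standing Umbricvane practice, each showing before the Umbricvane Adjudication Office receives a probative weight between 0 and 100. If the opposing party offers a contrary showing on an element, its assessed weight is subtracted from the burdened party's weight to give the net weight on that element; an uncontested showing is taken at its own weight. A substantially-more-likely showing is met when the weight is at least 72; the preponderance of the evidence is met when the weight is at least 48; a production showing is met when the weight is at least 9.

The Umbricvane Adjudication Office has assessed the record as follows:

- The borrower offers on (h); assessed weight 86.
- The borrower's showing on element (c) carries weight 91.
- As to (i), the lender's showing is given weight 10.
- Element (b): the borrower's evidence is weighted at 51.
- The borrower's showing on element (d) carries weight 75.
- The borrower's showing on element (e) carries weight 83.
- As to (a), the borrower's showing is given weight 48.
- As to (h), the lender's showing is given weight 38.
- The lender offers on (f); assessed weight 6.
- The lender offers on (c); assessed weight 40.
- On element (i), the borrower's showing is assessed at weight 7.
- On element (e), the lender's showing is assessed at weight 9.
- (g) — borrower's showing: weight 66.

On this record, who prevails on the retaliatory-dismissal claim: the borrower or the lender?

borrower

Stage 1 — burden on borrower; standard: the preponderance of the evidence (weight is at least 48).
    (a): 48 ≥ 48 [met]
    (b): 51 ≥ 48 [met]
    (c): 91 − 40 = 51 ≥ 48 [met]
  Stage 1 carried; the burden remains with the borrower.
Stage 2 — burden on borrower; standard: a substantially-more-likely showing (weight is at least 72).
    (d): 75 ≥ 72 [met]
    (e): 83 − 9 = 74 ≥ 72 [met]
  All elements met. The burden passes to the lender.
Stage 3 — burden on lender; standard: a production showing (weight is at least 9).
    (f): 6 < 9 [not met]
  The lender does not carry Stage 3.
The borrower prevails.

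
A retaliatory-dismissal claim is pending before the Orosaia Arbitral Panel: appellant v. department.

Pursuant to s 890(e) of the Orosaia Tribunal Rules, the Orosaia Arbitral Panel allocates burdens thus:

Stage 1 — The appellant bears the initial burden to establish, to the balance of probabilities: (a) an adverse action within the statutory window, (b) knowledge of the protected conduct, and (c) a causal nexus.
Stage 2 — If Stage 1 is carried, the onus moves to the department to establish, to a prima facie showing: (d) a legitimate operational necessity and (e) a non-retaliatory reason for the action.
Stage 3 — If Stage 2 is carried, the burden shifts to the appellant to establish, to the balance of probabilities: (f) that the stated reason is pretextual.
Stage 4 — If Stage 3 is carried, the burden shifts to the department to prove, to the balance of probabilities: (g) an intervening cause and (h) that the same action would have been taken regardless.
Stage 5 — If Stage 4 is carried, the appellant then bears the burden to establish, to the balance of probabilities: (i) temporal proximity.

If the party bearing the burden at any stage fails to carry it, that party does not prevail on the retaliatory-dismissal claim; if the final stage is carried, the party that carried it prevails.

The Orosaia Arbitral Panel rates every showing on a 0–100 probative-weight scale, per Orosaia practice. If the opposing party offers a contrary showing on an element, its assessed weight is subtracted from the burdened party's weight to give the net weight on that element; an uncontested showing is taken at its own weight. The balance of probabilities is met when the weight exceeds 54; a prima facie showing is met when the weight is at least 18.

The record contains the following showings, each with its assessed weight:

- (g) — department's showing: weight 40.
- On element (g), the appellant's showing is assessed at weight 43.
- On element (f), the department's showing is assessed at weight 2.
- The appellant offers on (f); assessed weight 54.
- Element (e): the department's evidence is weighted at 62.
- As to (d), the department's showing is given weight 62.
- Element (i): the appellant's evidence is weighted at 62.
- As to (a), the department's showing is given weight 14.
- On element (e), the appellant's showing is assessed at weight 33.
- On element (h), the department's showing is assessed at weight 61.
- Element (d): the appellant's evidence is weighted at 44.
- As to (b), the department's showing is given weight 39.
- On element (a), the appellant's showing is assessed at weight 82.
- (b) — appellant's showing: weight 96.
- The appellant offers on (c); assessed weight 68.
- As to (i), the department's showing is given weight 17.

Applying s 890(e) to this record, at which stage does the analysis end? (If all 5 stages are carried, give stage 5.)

At Stage 1 the appellant must meet the balance of probabilities (weight exceeds 54): on (a) the weight is 82 less the opposing 14 gives net 68, > 54, so (a) meets the standard; on (b) the weight is 96 less the opposing 39 gives net 57, which does exceed 54, so (b) meets the standard; on (c) the weight is 68, which does exceed 54, so (c) meets the standard.
  The appellant carries Stage 1; the department now bears the burden.
At Stage 2 the department must meet a prima facie showing (weight is at least 18): on (d) the weight is 62 less the opposing 44 gives net 18, which does reach 18, so (d) meets the standard; on (e) the weight is 62 less the opposing 33 gives net 29, ≥ 18, so (e) meets the standard.
  Stage 2 is satisfied; the onus moves to the appellant.
At Stage 3 the appellant must meet the balance of probabilities (weight exceeds 54): on (f) the weight is 54 less the opposing 2 gives net 52, ≤ 54, so (f) does not meet the standard.
  The appellant does not carry Stage 3.
So the department prevails.

stage 3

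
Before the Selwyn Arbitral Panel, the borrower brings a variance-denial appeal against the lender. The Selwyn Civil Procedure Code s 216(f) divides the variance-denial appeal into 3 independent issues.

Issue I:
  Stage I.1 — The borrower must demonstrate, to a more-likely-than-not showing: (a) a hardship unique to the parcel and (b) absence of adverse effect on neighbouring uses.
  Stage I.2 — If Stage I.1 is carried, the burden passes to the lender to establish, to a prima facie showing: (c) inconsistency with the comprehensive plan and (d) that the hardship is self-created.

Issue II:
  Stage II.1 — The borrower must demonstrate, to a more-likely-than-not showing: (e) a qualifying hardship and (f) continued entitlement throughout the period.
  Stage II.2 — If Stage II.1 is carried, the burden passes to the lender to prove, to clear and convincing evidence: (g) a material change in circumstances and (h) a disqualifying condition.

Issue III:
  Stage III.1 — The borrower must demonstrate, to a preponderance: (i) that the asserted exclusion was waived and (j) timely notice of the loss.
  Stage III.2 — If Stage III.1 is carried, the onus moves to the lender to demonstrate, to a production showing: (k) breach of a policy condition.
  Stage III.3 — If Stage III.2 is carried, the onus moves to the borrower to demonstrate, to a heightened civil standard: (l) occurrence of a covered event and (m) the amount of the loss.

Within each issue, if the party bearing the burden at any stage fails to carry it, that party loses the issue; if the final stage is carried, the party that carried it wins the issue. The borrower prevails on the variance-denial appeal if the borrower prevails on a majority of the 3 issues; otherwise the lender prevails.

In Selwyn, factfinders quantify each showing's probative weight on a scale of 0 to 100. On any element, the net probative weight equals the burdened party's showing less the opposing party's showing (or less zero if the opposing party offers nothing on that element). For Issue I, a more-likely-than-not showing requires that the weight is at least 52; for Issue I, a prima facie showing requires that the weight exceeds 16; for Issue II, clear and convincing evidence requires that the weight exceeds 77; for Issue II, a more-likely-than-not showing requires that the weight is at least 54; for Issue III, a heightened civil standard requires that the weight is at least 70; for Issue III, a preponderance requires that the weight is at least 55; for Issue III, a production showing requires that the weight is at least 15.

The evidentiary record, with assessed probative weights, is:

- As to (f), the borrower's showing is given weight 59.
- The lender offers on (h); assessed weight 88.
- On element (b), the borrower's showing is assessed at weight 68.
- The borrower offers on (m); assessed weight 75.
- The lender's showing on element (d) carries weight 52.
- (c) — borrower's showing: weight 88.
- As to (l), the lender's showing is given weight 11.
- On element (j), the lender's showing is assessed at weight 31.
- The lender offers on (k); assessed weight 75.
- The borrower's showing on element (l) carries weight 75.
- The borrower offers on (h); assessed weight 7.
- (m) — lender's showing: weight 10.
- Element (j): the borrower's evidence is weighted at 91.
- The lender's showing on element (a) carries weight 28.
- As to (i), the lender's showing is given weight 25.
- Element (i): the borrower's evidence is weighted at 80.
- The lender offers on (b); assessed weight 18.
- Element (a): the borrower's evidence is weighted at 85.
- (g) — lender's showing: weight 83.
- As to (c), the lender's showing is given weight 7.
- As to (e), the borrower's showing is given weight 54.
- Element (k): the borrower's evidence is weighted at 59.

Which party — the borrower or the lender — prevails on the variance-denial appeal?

lender

— Issue I —
Stage I.1 (borrower, a more-likely-than-not showing, weight is at least 52): (a) net 85−28=57 ≥ 52 — meets; (b) net 68−18=50 < 52 — fails.
  Not every element is met, so the borrower fails to carry Stage I.1.
So the lender prevails on this issue.
— Issue II —
Stage II.1 — burden on borrower; standard: a more-likely-than-not showing (weight is at least 54).
    (e): 54 ≥ 54 [met]
    (f): 59 ≥ 54 [met]
  Stage II.1 is satisfied; the onus moves to the lender.
Stage II.2 — burden on lender; standard: clear and convincing evidence (weight exceeds 77).
    (g): 83 > 77 [met]
    (h): 88 − 7 = 81 > 77 [met]
  The lender carries the last stage.
All stages carried — the lender prevails on this issue.
— Issue III —
Stage III.1 — burden on borrower; standard: a preponderance (weight is at least 55).
    (i): 80 − 25 = 55 ≥ 55 [met]
    (j): 91 − 31 = 60 ≥ 55 [met]
  The borrower carries Stage III.1; the lender now bears the burden.
Stage III.2 — burden on lender; standard: a production showing (weight is at least 15).
    (k): 75 − 59 = 16 ≥ 15 [met]
  All elements met. The burden passes to the borrower.
Stage III.3 — burden on borrower; standard: a heightened civil standard (weight is at least 70).
    (l): 75 − 11 = 64 < 70 [not met]
    (m): 75 − 10 = 65 < 70 [not met]
  Stage III.3 not carried; the borrower fails its burden.
The lender prevails on this issue.
Per-issue: Issue I → lender; Issue II → lender; Issue III → lender. The borrower must prevail on a majority of issues; overall, the lender prevails.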